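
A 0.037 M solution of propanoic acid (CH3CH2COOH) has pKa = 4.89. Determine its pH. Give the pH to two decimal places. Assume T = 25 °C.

pH = 3.16

CH3CH2COOH ⇌ CH3CH2COO- + H+
Ka = 10^(−4.89) = 1.29 × 10^-5
From the ICE table, Ka = x²/(0.037 − x) = 1.29 × 10^-5.
Neglecting x in the denominator: x = √(1.29 × 10^-5 × 0.037) = 6.91 × 10^-4 M
(x/C₀ = 1.9% < 5%, so the approximation holds.)
pH = −log(6.91 × 10^-4) = 3.16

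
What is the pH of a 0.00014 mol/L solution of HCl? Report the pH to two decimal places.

HCl is a strong acid and dissociates completely, so [H+] = 0.00014 M.
pH = -log(0.00014) = 3.85

pH = 3.85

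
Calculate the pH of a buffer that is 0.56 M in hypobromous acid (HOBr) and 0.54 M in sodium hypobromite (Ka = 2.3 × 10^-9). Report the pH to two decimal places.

pKa = −log(2.3 × 10^-9) = 8.638
Henderson–Hasselbalch: pH = pKa + log([OBr-]/[HOBr]) = 8.638 + log(0.54/0.56)
pH = 8.638 + (-0.016) = 8.62

pH = 8.62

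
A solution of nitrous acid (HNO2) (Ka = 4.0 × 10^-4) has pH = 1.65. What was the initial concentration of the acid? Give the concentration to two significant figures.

C₀ = 1.3 M

[H+] = 10^(-1.65) = 2.24 × 10^-2 M = x
Ka = x²/(C₀ − x) ⇒ C₀ = x + x²/Ka
C₀ = 2.24 × 10^-2 + (2.24 × 10^-2)²/(4.0 × 10^-4) = 1.28 M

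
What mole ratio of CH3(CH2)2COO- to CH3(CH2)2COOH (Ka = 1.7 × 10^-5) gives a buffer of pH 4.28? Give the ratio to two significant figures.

ratio = 0.32

pKa = -log(1.7 × 10^-5) = 4.770
pH = pKa + log(r) ⇒ log(r) = 4.28 − 4.770 = -0.490
r = [CH3(CH2)2COO-]/[CH3(CH2)2COOH] = 10^(-0.490) = 0.324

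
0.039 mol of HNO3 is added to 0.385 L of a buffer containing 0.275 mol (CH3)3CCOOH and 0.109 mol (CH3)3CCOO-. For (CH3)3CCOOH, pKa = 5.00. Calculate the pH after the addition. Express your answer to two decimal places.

Added H+ converts (CH3)3CCOO- to (CH3)3CCOOH: (CH3)3CCOOH → 0.314 mol, (CH3)3CCOO- → 0.07 mol.
pH = pKa + log([A⁻]/[HA]) = 5.00 + log(0.07/0.314) = 5.00 -0.652

pH = 4.35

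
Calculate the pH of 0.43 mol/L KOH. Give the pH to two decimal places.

KOH is a strong base; [OH-] = 0.43 M.
pOH = -log(0.43) = 0.37
pH = 14.00 - 0.37 = 13.63

pH = 13.63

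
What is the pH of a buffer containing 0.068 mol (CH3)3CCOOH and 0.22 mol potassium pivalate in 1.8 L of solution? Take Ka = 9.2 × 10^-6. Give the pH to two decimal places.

pKa = −log(9.2 × 10^-6) = 5.036
Using pH = pKa + log([base]/[acid]) with [base]/[acid] = 0.22/0.068:
pH = 5.036 + (+0.510) = 5.55

pH = 5.55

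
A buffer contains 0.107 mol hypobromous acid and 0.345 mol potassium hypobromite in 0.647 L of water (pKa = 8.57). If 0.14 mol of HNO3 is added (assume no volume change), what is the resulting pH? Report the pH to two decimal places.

Added H+ converts OBr- to HOBr: HOBr → 0.247 mol, OBr- → 0.205 mol.
Henderson–Hasselbalch with mole ratio 0.205/0.247: pH = 8.57 + (-0.081)

pH = 8.49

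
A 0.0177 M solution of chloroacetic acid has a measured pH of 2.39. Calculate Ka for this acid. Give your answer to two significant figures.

[H+] = 10^(-2.39) = 4.07 × 10^-3 M
At equilibrium [HA] = 0.0177 − 4.07 × 10^-3 = 1.36 × 10^-2 M
Ka = [H+][A-]/[HA] = (4.07 × 10^-3)² / 1.36 × 10^-2 = 1.2 × 10^-3

Ka = 1.2 × 10^-3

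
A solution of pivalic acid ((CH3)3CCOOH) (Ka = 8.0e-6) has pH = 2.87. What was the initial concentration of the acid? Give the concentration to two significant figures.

C₀ = 2.3 × 10^-1 M

[H+] = 10^(-2.87) = 1.35 × 10^-3 M = x
Ka = x²/(C₀ − x) ⇒ C₀ = x + x²/Ka
C₀ = 1.35 × 10^-3 + (1.35 × 10^-3)²/(8.0 × 10^-6) = 2.29 × 10^-1 M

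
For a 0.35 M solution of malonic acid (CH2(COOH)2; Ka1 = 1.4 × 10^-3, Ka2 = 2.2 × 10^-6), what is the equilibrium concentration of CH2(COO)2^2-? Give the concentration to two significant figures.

First ionization gives [H+] ≈ [CH2(COOH)COO-] = 2.14 × 10^-2 M.
Second step: Ka2 = [H+][CH2(COO)2^2-]/[CH2(COOH)COO-] ≈ [CH2(COO)2^2-] (since [H+] ≈ [CH2(COOH)COO-]).
So [CH2(COO)2^2-] ≈ Ka2.

2.2 × 10^-6 M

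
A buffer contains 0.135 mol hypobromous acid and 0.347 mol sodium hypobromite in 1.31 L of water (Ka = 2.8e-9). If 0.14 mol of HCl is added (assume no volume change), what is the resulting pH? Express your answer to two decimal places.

After neutralization: n(HOBr) = 0.275 mol, n(OBr-) = 0.207 mol.
pKa = −log(2.8 × 10^-9) = 8.553
pH = pKa + log([A⁻]/[HA]) = 8.553 + log(0.207/0.275) = 8.553 -0.123

pH = 8.43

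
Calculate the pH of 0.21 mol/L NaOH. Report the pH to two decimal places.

NaOH is a strong base; [OH-] = 0.21 M.
pOH = -log(0.21) = 0.68
pH = 14.00 - 0.68 = 13.32

pH = 13.32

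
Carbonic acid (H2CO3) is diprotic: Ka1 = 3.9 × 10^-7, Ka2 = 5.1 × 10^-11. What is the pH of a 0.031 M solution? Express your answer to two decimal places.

pH = 3.96

Since Ka1 ≫ Ka2, the first ionization dominates [H+].
Ka1 = x²/(0.031 − x) = 3.9 × 10^-7
x ≈ √(3.9 × 10^-7 × 0.031) = 1.10 × 10^-4 M
pH = −log(1.10 × 10^-4) = 3.96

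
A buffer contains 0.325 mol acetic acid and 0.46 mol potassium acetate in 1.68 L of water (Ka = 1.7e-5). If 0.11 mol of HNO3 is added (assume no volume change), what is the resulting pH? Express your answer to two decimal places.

pH = 4.68

After neutralization: n(CH3COOH) = 0.435 mol, n(CH3COO-) = 0.35 mol.
pKa = −log(1.7 × 10^-5) = 4.770
Henderson–Hasselbalch with mole ratio 0.35/0.435: pH = 4.770 + (-0.094)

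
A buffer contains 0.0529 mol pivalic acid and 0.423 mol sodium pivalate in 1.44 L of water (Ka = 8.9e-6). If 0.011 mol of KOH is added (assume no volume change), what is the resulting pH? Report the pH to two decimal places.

After neutralization: n((CH3)3CCOOH) = 0.0419 mol, n((CH3)3CCOO-) = 0.434 mol.
pKa = −log(8.9 × 10^-6) = 5.051
pH = pKa + log([A⁻]/[HA]) = 5.051 + log(0.434/0.0419) = 5.051 +1.015

pH = 6.07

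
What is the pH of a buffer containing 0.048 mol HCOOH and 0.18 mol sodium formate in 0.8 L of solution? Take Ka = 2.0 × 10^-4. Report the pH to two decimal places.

pH = 4.27

pKa = −log(2.0 × 10^-4) = 3.699
pH = pKa + log([A⁻]/[HA]) = 3.699 + log(0.18/0.048)
pH = 3.699 + (+0.574) = 4.27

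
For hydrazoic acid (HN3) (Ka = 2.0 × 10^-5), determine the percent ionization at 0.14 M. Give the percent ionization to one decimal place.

1.2%

HN3 ⇌ N3- + H+; let x = [H+] at equilibrium.
x ≈ √(Ka·C₀) = √(2.0 × 10^-5 × 0.14) = 1.67 × 10^-3 M
Fraction ionized = 1.67 × 10^-3 / 0.14 = 0.0119 → 1.2%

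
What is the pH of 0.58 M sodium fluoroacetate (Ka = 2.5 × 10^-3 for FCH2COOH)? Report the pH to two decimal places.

FCH2COO- is the conjugate base of the weak acid FCH2COOH.
Kb = Kw/Ka = 1.0×10^-14 / 2.5 × 10^-3 = 4.00 × 10^-12
From the ICE table, Kb = [OH-]²/(0.58 − [OH-]) = 4.00 × 10^-12.
Assume [OH-] ≪ 0.58: [OH-] ≈ √(4.00 × 10^-12 × 0.58) = 1.52 × 10^-6 M
Check: 0.00026% ionized — well under 5%, approximation valid.
pOH = 5.82, so pH = 14.00 − pOH = 8.18

pH = 8.18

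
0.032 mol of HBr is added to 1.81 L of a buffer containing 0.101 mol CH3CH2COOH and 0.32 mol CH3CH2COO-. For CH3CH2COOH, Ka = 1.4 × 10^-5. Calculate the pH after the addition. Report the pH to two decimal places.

Added H+ converts CH3CH2COO- to CH3CH2COOH: CH3CH2COOH → 0.133 mol, CH3CH2COO- → 0.288 mol.
pKa = −log(1.4 × 10^-5) = 4.854
pH = pKa + log(n_CH3CH2COO-/n_CH3CH2COOH) = 4.854 + log(0.288/0.133) = 4.854 + (+0.336)

pH = 5.19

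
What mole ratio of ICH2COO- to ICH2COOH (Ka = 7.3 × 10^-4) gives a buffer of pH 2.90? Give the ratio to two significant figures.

pKa = -log(7.3 × 10^-4) = 3.137
pH = pKa + log(r) ⇒ log(r) = 2.90 − 3.137 = -0.237
r = [ICH2COO-]/[ICH2COOH] = 10^(-0.237) = 0.579

ratio = 0.58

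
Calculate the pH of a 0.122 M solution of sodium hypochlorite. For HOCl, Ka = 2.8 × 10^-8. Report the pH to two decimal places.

OCl- is the conjugate base of the weak acid HOCl.
Kb = Kw/Ka = 1.0×10^-14 / 2.8 × 10^-8 = 3.57 × 10^-7
Kb = [OH-]²/(0.122 − [OH-]) = 3.57 × 10^-7
Assume [OH-] ≪ 0.122: [OH-] ≈ √(3.57 × 10^-7 × 0.122) = 2.09 × 10^-4 M
pOH = −log(2.09 × 10^-4) = 3.68; pH = 14.00 − 3.68 = 10.32

pH = 10.32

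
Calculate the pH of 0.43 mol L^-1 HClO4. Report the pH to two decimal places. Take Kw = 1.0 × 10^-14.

pH = 0.37

HClO4 is a strong acid and dissociates completely, so [H+] = 0.43 M.
pH = -log(0.43) = 0.37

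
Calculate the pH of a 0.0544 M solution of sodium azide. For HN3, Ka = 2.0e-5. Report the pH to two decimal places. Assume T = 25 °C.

pH = 8.72

N3- is the conjugate base of the weak acid HN3.
Kb = Kw/Ka = 1.0×10^-14 / 2.0 × 10^-5 = 5.00 × 10^-10
From the ICE table, Kb = [OH-]²/(0.0544 − [OH-]) = 5.00 × 10^-10.
Since Kb ≪ C₀, [OH-] ≈ √(Kb·C₀) = 5.22 × 10^-6 M.
pOH = 5.28, so pH = 14.00 − pOH = 8.72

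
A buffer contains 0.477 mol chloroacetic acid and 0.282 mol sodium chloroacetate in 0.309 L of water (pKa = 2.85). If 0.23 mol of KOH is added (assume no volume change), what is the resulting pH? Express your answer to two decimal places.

After neutralization: n(ClCH2COOH) = 0.247 mol, n(ClCH2COO-) = 0.512 mol.
pH = pKa + log([A⁻]/[HA]) = 2.85 + log(0.512/0.247) = 2.85 +0.317

pH = 3.17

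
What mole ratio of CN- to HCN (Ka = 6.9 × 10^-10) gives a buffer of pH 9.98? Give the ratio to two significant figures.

ratio = 6.6

pKa = -log(6.9 × 10^-10) = 9.161
pH = pKa + log(r) ⇒ log(r) = 9.98 − 9.161 = +0.819
r = [CN-]/[HCN] = 10^(+0.819) = 6.59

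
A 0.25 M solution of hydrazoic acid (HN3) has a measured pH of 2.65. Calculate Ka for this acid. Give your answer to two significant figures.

Ka = 2.0 × 10^-5

[H+] = 10^(-2.65) = 2.24 × 10^-3 M
At equilibrium [HA] = 0.25 − 2.24 × 10^-3 = 2.48 × 10^-1 M
Ka = [H+][A-]/[HA] = (2.24 × 10^-3)² / 2.48 × 10^-1 = 2.0 × 10^-5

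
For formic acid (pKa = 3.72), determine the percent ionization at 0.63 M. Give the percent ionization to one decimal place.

1.7%

HCOOH ⇌ HCOO- + H+; let x = [H+] at equilibrium.
Ka = 10^(−3.72) = 1.91 × 10^-4
x ≈ √(Ka·C₀) = √(1.91 × 10^-4 × 0.63) = 1.10 × 10^-2 M
% ionization = x/C₀ × 100% = 1.10 × 10^-2/0.63 × 100% = 1.7%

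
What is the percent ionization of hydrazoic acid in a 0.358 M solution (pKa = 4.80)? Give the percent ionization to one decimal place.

0.7%

HN3 ⇌ N3- + H+; let x = [H+] at equilibrium.
Ka = 10^(−4.80) = 1.58 × 10^-5
x ≈ √(Ka·C₀) = √(1.58 × 10^-5 × 0.358) = 2.38 × 10^-3 M
% ionization = x/C₀ × 100% = 2.38 × 10^-3/0.358 × 100% = 0.7%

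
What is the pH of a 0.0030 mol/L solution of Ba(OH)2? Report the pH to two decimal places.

pH = 11.78

Ba(OH)2 is a strong base (each formula unit releases 2 OH-); [OH-] = 0.006 M.
pOH = -log(0.006) = 2.22
pH = 14.00 - 2.22 = 11.78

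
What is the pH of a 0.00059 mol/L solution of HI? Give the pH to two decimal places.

pH = 3.23

HI is a strong acid and dissociates completely, so [H+] = 0.00059 M.
pH = -log(0.00059) = 3.23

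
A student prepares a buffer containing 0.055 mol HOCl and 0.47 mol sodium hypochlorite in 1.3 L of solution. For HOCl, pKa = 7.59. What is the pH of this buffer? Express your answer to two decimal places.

Henderson–Hasselbalch: pH = pKa + log([OCl-]/[HOCl]) = 7.59 + log(0.47/0.055)
pH = 7.59 + (+0.932) = 8.52

pH = 8.52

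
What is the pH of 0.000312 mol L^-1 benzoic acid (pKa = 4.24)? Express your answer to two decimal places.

pH = 3.97

C6H5COOH ⇌ C6H5COO- + H+
Ka = 10^(−4.24) = 5.75 × 10^-5
Ka = [H+]²/(0.000312 − [H+]) = 5.75 × 10^-5
The 5% rule fails; solving [H+]² + Ka·[H+] − Ka·C₀ = 0 exactly:
[H+] = [−5.75e-05 + √(5.75e-05² + 7.18e-08)]/2 = 1.08 × 10^-4 M
pH = −log(1.08 × 10^-4) = 3.97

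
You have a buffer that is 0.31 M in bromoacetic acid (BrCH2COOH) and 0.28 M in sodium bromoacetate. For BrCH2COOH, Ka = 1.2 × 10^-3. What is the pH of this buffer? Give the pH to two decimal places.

pKa = −log(1.2 × 10^-3) = 2.921
Henderson–Hasselbalch: pH = pKa + log([BrCH2COO-]/[BrCH2COOH]) = 2.921 + log(0.28/0.31)
pH = 2.921 + (-0.044) = 2.88

pH = 2.88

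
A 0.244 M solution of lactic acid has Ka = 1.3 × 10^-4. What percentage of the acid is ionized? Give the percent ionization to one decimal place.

CH3CH(OH)COOH ⇌ CH3CH(OH)COO- + H+; let x = [H+] at equilibrium.
x ≈ √(Ka·C₀) = √(1.3 × 10^-4 × 0.244) = 5.63 × 10^-3 M
% ionization = x/C₀ × 100% = 5.63 × 10^-3/0.244 × 100% = 2.3%

2.3%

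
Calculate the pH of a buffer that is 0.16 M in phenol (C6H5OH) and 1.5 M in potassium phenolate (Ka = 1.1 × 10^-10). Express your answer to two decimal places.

pH = 10.93

pKa = −log(1.1 × 10^-10) = 9.959
pH = pKa + log([A⁻]/[HA]) = 9.959 + log(1.5/0.16)
pH = 9.959 + (+0.972) = 10.93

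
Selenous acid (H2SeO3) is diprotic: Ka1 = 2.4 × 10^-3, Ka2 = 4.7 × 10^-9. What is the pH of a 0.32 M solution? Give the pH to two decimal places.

Since Ka1 ≫ Ka2, the first ionization dominates [H+].
Ka1 = x²/(0.32 − x) = 2.4 × 10^-3
Solving the quadratic: x = (−Ka1 + √(Ka1² + 4·Ka1·C₀))/2 = 2.65 × 10^-2 M
pH = −log(2.65 × 10^-2) = 1.58

pH = 1.58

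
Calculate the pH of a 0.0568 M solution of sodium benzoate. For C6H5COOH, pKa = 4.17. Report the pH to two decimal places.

pH = 8.46

C6H5COO- is the conjugate base of the weak acid C6H5COOH.
Ka = 10^(−4.17) = 6.76 × 10^-5
Kb = Kw/Ka = 1.0×10^-14 / 6.76 × 10^-5 = 1.48 × 10^-10
Kb = x²/(0.0568 − x) = 1.48 × 10^-10
Since Kb ≪ C₀, x ≈ √(Kb·C₀) = 2.90 × 10^-6 M.
Check: 0.0051% ionized — well under 5%, approximation valid.
pOH = 5.54, so pH = 14.00 − pOH = 8.46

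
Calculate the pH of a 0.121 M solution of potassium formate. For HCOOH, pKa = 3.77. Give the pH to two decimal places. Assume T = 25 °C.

pH = 8.43

HCOO- is the conjugate base of the weak acid HCOOH.
Ka = 10^(−3.77) = 1.70 × 10^-4
Kb = Kw/Ka = 1.0×10^-14 / 1.70 × 10^-4 = 5.88 × 10^-11
From the ICE table, Kb = [OH-]²/(0.121 − [OH-]) = 5.88 × 10^-11.
Assume [OH-] ≪ 0.121: [OH-] ≈ √(5.88 × 10^-11 × 0.121) = 2.67 × 10^-6 M
([OH-]/C₀ = 0.0022% < 5%, so the approximation holds.)
pOH = 5.57, so pH = 14.00 − pOH = 8.43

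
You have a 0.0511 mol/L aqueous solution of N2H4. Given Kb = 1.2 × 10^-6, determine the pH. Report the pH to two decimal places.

pH = 10.39

N2H4 + H2O ⇌ N2H5+ + OH-
From the ICE table, Kb = [OH-]²/(0.0511 − [OH-]) = 1.2 × 10^-6.
Since Kb ≪ C₀, [OH-] ≈ √(Kb·C₀) = 2.48 × 10^-4 M.
([OH-]/C₀ = 0.48% < 5%, so the approximation holds.)
pOH = 3.61, so pH = 14.00 − pOH = 10.39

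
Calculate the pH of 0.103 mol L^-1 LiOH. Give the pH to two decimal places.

pH = 13.01

LiOH is a strong base; [OH-] = 0.103 M.
pOH = -log(0.103) = 0.99
pH = 14.00 - 0.99 = 13.01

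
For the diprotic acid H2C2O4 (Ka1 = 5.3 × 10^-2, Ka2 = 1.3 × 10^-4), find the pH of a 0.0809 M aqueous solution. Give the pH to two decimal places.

pH = 1.36

Since Ka1 ≫ Ka2, the first ionization dominates [H+].
Ka1 = x²/(0.0809 − x) = 5.3 × 10^-2
Solving the quadratic: x = (−Ka1 + √(Ka1² + 4·Ka1·C₀))/2 = 4.41 × 10^-2 M
pH = −log(4.41 × 10^-2) = 1.36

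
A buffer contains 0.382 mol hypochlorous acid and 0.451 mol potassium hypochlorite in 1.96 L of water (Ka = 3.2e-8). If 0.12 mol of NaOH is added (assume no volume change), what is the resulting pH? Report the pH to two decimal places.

After neutralization: n(HOCl) = 0.262 mol, n(OCl-) = 0.571 mol.
pKa = −log(3.2 × 10^-8) = 7.495
Henderson–Hasselbalch with mole ratio 0.571/0.262: pH = 7.495 + (+0.338)

pH = 7.83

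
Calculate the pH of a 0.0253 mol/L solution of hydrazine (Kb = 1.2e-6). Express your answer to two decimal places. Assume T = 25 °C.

N2H4 + H2O ⇌ N2H5+ + OH-
Kb = x²/(0.0253 − x) = 1.2 × 10^-6
Neglecting x in the denominator: x = √(1.2 × 10^-6 × 0.0253) = 1.74 × 10^-4 M
Check: 0.69% ionized — well under 5%, approximation valid.
pOH = 3.76, so pH = 14.00 − pOH = 10.24

pH = 10.24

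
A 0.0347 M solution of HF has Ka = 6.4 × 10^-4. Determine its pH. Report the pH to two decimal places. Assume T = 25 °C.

HF ⇌ F- + H+
Ka = [H+]²/(0.0347 − [H+]) = 6.4 × 10^-4
Here C₀/Ka ≈ 54.2, so the small-[H+] approximation fails. Use the quadratic:
[H+] = [−0.00064 + √(0.00064² + 8.88e-05)]/2 = 4.40 × 10^-3 M
pH = −log[H+] = −log(4.40 × 10^-3) = 2.36

pH = 2.36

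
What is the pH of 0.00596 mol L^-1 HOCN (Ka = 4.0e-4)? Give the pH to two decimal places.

HOCN ⇌ OCN- + H+
Ka = x²/(0.00596 − x) = 4.0 × 10^-4
x is not negligible relative to C₀; solve x² + 0.0004·x − 2.38e-06 = 0.
x = (−Ka + √(Ka² + 4·Ka·C₀))/2 = 1.36 × 10^-3 M
pH = −log(1.36 × 10^-3) = 2.87

pH = 2.87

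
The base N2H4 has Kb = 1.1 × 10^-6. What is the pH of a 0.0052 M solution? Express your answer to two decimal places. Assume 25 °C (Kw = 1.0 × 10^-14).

pH = 9.88

N2H4 + H2O ⇌ N2H5+ + OH-
From the ICE table, Kb = [OH-]²/(0.0052 − [OH-]) = 1.1 × 10^-6.
Assume [OH-] ≪ 0.0052: [OH-] ≈ √(1.1 × 10^-6 × 0.0052) = 7.56 × 10^-5 M
pOH = −log(7.56 × 10^-5) = 4.12; pH = 14.00 − 4.12 = 9.88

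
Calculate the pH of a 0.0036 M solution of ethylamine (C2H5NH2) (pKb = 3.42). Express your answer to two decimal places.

pH = 11.00

C2H5NH2 + H2O ⇌ C2H5NH3+ + OH-
Kb = 10^(−3.42) = 3.80 × 10^-4
From the ICE table, Kb = [OH-]²/(0.0036 − [OH-]) = 3.80 × 10^-4.
The 5% rule fails; solving [OH-]² + Kb·[OH-] − Kb·C₀ = 0 exactly:
[OH-] = [−0.00038 + √(0.00038² + 5.47e-06)]/2 = 9.95 × 10^-4 M
pOH = −log(9.95 × 10^-4) = 3.00; pH = 14.00 − 3.00 = 11.00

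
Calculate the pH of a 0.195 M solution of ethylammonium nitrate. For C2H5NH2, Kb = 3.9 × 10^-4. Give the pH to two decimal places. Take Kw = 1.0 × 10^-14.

C2H5NH3+ is the conjugate acid of the weak base C2H5NH2.
Ka = Kw/Kb = 1.0×10^-14 / 3.9 × 10^-4 = 2.56 × 10^-11
Ka = [H+]²/(0.195 − [H+]) = 2.56 × 10^-11
Neglecting [H+] in the denominator: [H+] = √(2.56 × 10^-11 × 0.195) = 2.23 × 10^-6 M
pH = −log(2.23 × 10^-6) = 5.65

pH = 5.65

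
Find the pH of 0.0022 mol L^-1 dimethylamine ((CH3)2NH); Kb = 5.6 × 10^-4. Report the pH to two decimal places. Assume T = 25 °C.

(CH3)2NH + H2O ⇌ (CH3)2NH2+ + OH-
From the ICE table, Kb = [OH-]²/(0.0022 − [OH-]) = 5.6 × 10^-4.
The 5% rule fails; solving [OH-]² + Kb·[OH-] − Kb·C₀ = 0 exactly:
[OH-] = [−0.00056 + √(0.00056² + 4.93e-06)]/2 = 8.65 × 10^-4 M
pOH = 3.06, so pH = 14.00 − pOH = 10.94

pH = 10.94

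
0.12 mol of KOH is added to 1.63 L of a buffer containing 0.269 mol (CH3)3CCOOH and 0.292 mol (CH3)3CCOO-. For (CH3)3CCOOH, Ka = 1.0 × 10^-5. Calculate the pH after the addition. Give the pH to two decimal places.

After neutralization: n((CH3)3CCOOH) = 0.149 mol, n((CH3)3CCOO-) = 0.412 mol.
pKa = −log(1.0 × 10^-5) = 5.000
Henderson–Hasselbalch with mole ratio 0.412/0.149: pH = 5.000 + (+0.442)

pH = 5.44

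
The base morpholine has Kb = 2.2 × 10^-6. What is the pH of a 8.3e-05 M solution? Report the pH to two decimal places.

C4H8ONH + H2O ⇌ C4H8ONH2+ + OH-
From the ICE table, Kb = x²/(8.3e-05 − x) = 2.2 × 10^-6.
Here C₀/Kb ≈ 37.7, so the small-x approximation fails. Use the quadratic:
x = (−Kb + √(Kb² + 4·Kb·C₀))/2 = 1.25 × 10^-5 M
pOH = −log(1.25 × 10^-5) = 4.90; pH = 14.00 − 4.90 = 9.10

pH = 9.10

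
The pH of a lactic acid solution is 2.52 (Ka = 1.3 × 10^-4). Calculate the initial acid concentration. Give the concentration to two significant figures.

[H+] = 10^(-2.52) = 3.02 × 10^-3 M = x
Ka = x²/(C₀ − x) ⇒ C₀ = x + x²/Ka
C₀ = 3.02 × 10^-3 + (3.02 × 10^-3)²/(1.3 × 10^-4) = 7.32 × 10^-2 M

C₀ = 7.3 × 10^-2 M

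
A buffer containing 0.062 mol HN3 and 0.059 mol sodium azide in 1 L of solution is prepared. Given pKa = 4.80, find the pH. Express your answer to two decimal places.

pH = 4.78

pH = pKa + log([A⁻]/[HA]) = 4.80 + log(0.059/0.062)
pH = 4.80 + (-0.022) = 4.78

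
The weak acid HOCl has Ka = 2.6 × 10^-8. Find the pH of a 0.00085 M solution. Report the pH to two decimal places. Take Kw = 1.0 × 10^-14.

pH = 5.33

HOCl ⇌ OCl- + H+
Let x = [H+] at equilibrium. Ka = x²/(0.00085 − x).
Assume x ≪ 0.00085: x ≈ √(2.6 × 10^-8 × 0.00085) = 4.70 × 10^-6 M
(x/C₀ = 0.55% < 5%, so the approximation holds.)
pH = −log[H+] = −log(4.70 × 10^-6) = 5.33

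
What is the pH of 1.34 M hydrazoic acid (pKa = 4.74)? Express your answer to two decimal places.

pH = 2.31

HN3 ⇌ N3- + H+
Ka = 10^(−4.74) = 1.82 × 10^-5
From the ICE table, Ka = x²/(1.34 − x) = 1.82 × 10^-5.
Assume x ≪ 1.34: x ≈ √(1.82 × 10^-5 × 1.34) = 4.94 × 10^-3 M
pH = −log(4.94 × 10^-3) = 2.31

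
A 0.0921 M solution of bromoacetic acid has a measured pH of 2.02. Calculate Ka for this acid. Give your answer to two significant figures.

Ka = 1.1 × 10^-3

[H+] = 10^(-2.02) = 9.55 × 10^-3 M
At equilibrium [HA] = 0.0921 − 9.55 × 10^-3 = 8.25 × 10^-2 M
Ka = [H+][A-]/[HA] = (9.55 × 10^-3)² / 8.25 × 10^-2 = 1.1 × 10^-3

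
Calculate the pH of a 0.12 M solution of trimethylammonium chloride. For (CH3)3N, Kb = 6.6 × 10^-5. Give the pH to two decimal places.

(CH3)3NH+ is the conjugate acid of the weak base (CH3)3N.
Ka = Kw/Kb = 1.0×10^-14 / 6.6 × 10^-5 = 1.52 × 10^-10
Ka = [H+]²/(0.12 − [H+]) = 1.52 × 10^-10
Neglecting [H+] in the denominator: [H+] = √(1.52 × 10^-10 × 0.12) = 4.27 × 10^-6 M
pH = −log(4.27 × 10^-6) = 5.37

pH = 5.37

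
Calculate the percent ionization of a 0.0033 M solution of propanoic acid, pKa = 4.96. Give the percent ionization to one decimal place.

5.6%

CH3CH2COOH ⇌ CH3CH2COO- + H+; let x = [H+] at equilibrium.
Ka = 10^(−4.96) = 1.10 × 10^-5
Solve x² + 1.1e-05x − 3.63e-08 = 0 → x = 1.85 × 10^-4 M
% ionization = x/C₀ × 100% = 1.85 × 10^-4/0.0033 × 100% = 5.6%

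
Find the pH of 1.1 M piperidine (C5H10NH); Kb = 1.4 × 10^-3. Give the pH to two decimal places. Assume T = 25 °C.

C5H10NH + H2O ⇌ C5H10NH2+ + OH-
From the ICE table, Kb = [OH-]²/(1.1 − [OH-]) = 1.4 × 10^-3.
Neglecting [OH-] in the denominator: [OH-] = √(1.4 × 10^-3 × 1.1) = 3.92 × 10^-2 M
pOH = 1.41, so pH = 14.00 − pOH = 12.59

pH = 12.59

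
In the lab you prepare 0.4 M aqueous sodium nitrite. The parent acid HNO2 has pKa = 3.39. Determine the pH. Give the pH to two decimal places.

pH = 8.50

NO2- is the conjugate base of the weak acid HNO2.
Ka = 10^(−3.39) = 4.07 × 10^-4
Kb = Kw/Ka = 1.0×10^-14 / 4.07 × 10^-4 = 2.46 × 10^-11
Let x = [OH-] at equilibrium. Kb = x²/(0.4 − x).
Assume x ≪ 0.4: x ≈ √(2.46 × 10^-11 × 0.4) = 3.14 × 10^-6 M
pOH = 5.50, so pH = 14.00 − pOH = 8.50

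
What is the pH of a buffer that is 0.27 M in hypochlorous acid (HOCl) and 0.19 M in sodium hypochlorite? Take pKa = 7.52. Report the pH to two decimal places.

pH = 7.37

Henderson–Hasselbalch: pH = pKa + log([OCl-]/[HOCl]) = 7.52 + log(0.19/0.27)
pH = 7.52 + (-0.153) = 7.37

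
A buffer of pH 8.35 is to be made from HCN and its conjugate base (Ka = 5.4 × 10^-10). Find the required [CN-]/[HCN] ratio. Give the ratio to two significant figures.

pKa = -log(5.4 × 10^-10) = 9.268
pH = pKa + log(r) ⇒ log(r) = 8.35 − 9.268 = -0.918
r = [CN-]/[HCN] = 10^(-0.918) = 0.121

ratio = 0.12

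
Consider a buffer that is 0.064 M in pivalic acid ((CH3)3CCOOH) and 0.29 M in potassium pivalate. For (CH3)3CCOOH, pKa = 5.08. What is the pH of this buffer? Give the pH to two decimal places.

pH = 5.74

pH = pKa + log([A⁻]/[HA]) = 5.08 + log(0.29/0.064)
pH = 5.08 + (+0.656) = 5.74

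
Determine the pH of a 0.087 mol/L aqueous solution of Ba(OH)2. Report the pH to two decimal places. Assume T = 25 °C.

pH = 13.24

Ba(OH)2 is a strong base (each formula unit releases 2 OH-); [OH-] = 0.174 M.
pOH = -log(0.174) = 0.76
pH = 14.00 - 0.76 = 13.24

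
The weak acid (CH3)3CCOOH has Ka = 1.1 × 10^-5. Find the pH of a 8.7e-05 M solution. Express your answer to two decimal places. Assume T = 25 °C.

pH = 4.59

(CH3)3CCOOH ⇌ (CH3)3CCOO- + H+
Let x = [H+] at equilibrium. Ka = x²/(8.7e-05 − x).
x is not negligible relative to C₀; solve x² + 1.1e-05·x − 9.57e-10 = 0.
x = [−1.1e-05 + √(1.1e-05² + 3.83e-09)]/2 = 2.59 × 10^-5 M
pH = −log(2.59 × 10^-5) = 4.59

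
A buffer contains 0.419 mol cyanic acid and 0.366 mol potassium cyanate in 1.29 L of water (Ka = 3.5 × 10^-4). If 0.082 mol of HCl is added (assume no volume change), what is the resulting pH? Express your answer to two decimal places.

pH = 3.21

Added H+ converts OCN- to HOCN: HOCN → 0.501 mol, OCN- → 0.284 mol.
pKa = −log(3.5 × 10^-4) = 3.456
Henderson–Hasselbalch with mole ratio 0.284/0.501: pH = 3.456 + (-0.247)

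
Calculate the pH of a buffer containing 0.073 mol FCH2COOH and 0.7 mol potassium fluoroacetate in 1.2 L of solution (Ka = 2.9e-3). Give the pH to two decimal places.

pKa = −log(2.9 × 10^-3) = 2.538
Using pH = pKa + log([base]/[acid]) with [base]/[acid] = 0.7/0.073:
pH = 2.538 + (+0.982) = 3.52

pH = 3.52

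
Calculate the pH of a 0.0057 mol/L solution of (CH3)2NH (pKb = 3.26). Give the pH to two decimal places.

(CH3)2NH + H2O ⇌ (CH3)2NH2+ + OH-
Kb = 10^(−3.26) = 5.50 × 10^-4
Let x = [OH-] at equilibrium. Kb = x²/(0.0057 − x).
The 5% rule fails; solving x² + Kb·x − Kb·C₀ = 0 exactly:
x = (−Kb + √(Kb² + 4·Kb·C₀))/2 = 1.52 × 10^-3 M
pOH = 2.82, so pH = 14.00 − pOH = 11.18

pH = 11.18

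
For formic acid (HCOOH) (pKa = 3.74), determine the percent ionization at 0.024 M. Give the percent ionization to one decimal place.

HCOOH ⇌ HCOO- + H+; let x = [H+] at equilibrium.
Ka = 10^(−3.74) = 1.82 × 10^-4
Solve x² + 0.000182x − 4.37e-06 = 0 → x = 2.00 × 10^-3 M
Fraction ionized = 2.00 × 10^-3 / 0.024 = 0.0833 → 8.3%

8.3%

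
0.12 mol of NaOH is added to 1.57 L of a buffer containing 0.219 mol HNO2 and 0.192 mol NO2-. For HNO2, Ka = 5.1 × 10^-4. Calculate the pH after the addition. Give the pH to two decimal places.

pH = 3.79

After neutralization: n(HNO2) = 0.099 mol, n(NO2-) = 0.312 mol.
pKa = −log(5.1 × 10^-4) = 3.292
pH = pKa + log([A⁻]/[HA]) = 3.292 + log(0.312/0.099) = 3.292 +0.499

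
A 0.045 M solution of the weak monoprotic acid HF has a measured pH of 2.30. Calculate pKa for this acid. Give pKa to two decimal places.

pKa = 3.20

[H+] = 10^(-2.30) = 5.01 × 10^-3 M
At equilibrium [HA] = 0.045 − 5.01 × 10^-3 = 4.00 × 10^-2 M
Ka = [H+][A-]/[HA] = (5.01 × 10^-3)² / 4.00 × 10^-2 = 6.28 × 10^-4
pKa = -log(6.28 × 10^-4) = 3.20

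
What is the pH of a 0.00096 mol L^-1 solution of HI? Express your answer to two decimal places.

pH = 3.02

HI is a strong acid and dissociates completely, so [H+] = 0.00096 M.
pH = -log(0.00096) = 3.02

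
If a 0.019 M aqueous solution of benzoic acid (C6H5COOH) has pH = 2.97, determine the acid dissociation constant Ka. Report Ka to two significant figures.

[H+] = 10^(-2.97) = 1.07 × 10^-3 M
At equilibrium [HA] = 0.019 − 1.07 × 10^-3 = 1.79 × 10^-2 M
Ka = [H+][A-]/[HA] = (1.07 × 10^-3)² / 1.79 × 10^-2 = 6.4 × 10^-5

Ka = 6.4 × 10^-5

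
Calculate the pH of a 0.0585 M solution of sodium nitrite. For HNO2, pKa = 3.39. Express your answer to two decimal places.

NO2- is the conjugate base of the weak acid HNO2.
Ka = 10^(−3.39) = 4.07 × 10^-4
Kb = Kw/Ka = 1.0×10^-14 / 4.07 × 10^-4 = 2.46 × 10^-11
Let x = [OH-] at equilibrium. Kb = x²/(0.0585 − x).
Since Kb ≪ C₀, x ≈ √(Kb·C₀) = 1.20 × 10^-6 M.
Check: 0.0021% ionized — well under 5%, approximation valid.
pOH = −log(1.20 × 10^-6) = 5.92; pH = 14.00 − 5.92 = 8.08

pH = 8.08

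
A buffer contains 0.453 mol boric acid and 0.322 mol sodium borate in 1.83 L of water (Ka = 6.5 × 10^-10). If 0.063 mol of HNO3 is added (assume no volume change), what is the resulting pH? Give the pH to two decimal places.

Added H+ converts B(OH)4- to B(OH)3: B(OH)3 → 0.516 mol, B(OH)4- → 0.259 mol.
pKa = −log(6.5 × 10^-10) = 9.187
pH = pKa + log([A⁻]/[HA]) = 9.187 + log(0.259/0.516) = 9.187 -0.299

pH = 8.89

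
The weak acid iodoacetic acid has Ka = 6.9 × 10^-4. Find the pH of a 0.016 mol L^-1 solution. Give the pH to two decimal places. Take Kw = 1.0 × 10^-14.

ICH2COOH ⇌ ICH2COO- + H+
From the ICE table, Ka = [H+]²/(0.016 − [H+]) = 6.9 × 10^-4.
Here C₀/Ka ≈ 23.2, so the small-[H+] approximation fails. Use the quadratic:
[H+] = [−0.00069 + √(0.00069² + 4.42e-05)]/2 = 3.00 × 10^-3 M
pH = −log[H+] = −log(3.00 × 10^-3) = 2.52

pH = 2.52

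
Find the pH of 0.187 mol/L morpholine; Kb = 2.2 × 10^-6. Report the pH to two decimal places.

C4H8ONH + H2O ⇌ C4H8ONH2+ + OH-
From the ICE table, Kb = [OH-]²/(0.187 − [OH-]) = 2.2 × 10^-6.
Neglecting [OH-] in the denominator: [OH-] = √(2.2 × 10^-6 × 0.187) = 6.41 × 10^-4 M
([OH-]/C₀ = 0.34% < 5%, so the approximation holds.)
pOH = 3.19, so pH = 14.00 − pOH = 10.81

pH = 10.81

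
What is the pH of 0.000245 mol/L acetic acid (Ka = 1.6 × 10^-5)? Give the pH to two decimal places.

CH3COOH ⇌ CH3COO- + H+
Ka = x²/(0.000245 − x) = 1.6 × 10^-5
x is not negligible relative to C₀; solve x² + 1.6e-05·x − 3.92e-09 = 0.
x = (−Ka + √(Ka² + 4·Ka·C₀))/2 = 5.51 × 10^-5 M
pH = −log[H+] = −log(5.51 × 10^-5) = 4.26

pH = 4.26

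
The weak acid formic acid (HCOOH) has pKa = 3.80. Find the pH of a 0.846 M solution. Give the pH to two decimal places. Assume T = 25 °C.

HCOOH ⇌ HCOO- + H+
Ka = 10^(−3.80) = 1.58 × 10^-4
Ka = x²/(0.846 − x) = 1.58 × 10^-4
Assume x ≪ 0.846: x ≈ √(1.58 × 10^-4 × 0.846) = 1.16 × 10^-2 M
Check: 1.4% ionized — well under 5%, approximation valid.
pH = −log(1.16 × 10^-2) = 1.94

pH = 1.94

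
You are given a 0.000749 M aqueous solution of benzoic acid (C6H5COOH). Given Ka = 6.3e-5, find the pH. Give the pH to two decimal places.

C6H5COOH ⇌ C6H5COO- + H+
From the ICE table, Ka = [H+]²/(0.000749 − [H+]) = 6.3 × 10^-5.
Here C₀/Ka ≈ 11.9, so the small-[H+] approximation fails. Use the quadratic:
[H+] = [−6.3e-05 + √(6.3e-05² + 1.89e-07)]/2 = 1.88 × 10^-4 M
pH = −log[H+] = −log(1.88 × 10^-4) = 3.73

pH = 3.73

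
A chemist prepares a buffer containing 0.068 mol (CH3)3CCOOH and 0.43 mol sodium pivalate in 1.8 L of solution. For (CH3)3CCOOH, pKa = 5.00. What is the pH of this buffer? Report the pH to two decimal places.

pH = 5.80

Using pH = pKa + log([base]/[acid]) with [base]/[acid] = 0.43/0.068:
pH = 5.00 + (+0.801) = 5.80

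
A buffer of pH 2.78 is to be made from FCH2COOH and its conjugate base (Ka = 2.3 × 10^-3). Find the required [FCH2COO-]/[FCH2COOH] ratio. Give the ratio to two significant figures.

ratio = 1.4

pKa = -log(2.3 × 10^-3) = 2.638
pH = pKa + log(r) ⇒ log(r) = 2.78 − 2.638 = +0.142
r = [FCH2COO-]/[FCH2COOH] = 10^(+0.142) = 1.39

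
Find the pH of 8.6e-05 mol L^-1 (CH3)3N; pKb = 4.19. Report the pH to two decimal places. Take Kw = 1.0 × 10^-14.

(CH3)3N + H2O ⇌ (CH3)3NH+ + OH-
Kb = 10^(−4.19) = 6.46 × 10^-5
Kb = [OH-]²/(8.6e-05 − [OH-]) = 6.46 × 10^-5
Here C₀/Kb ≈ 1.33, so the small-[OH-] approximation fails. Use the quadratic:
[OH-] = (−Kb + √(Kb² + 4·Kb·C₀))/2 = 4.89 × 10^-5 M
pOH = 4.31, so pH = 14.00 − pOH = 9.69

pH = 9.69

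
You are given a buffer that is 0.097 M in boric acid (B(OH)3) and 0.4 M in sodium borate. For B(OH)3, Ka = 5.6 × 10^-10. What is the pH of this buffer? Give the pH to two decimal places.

pKa = −log(5.6 × 10^-10) = 9.252
Henderson–Hasselbalch: pH = pKa + log([B(OH)4-]/[B(OH)3]) = 9.252 + log(0.4/0.097)
pH = 9.252 + (+0.615) = 9.87

pH = 9.87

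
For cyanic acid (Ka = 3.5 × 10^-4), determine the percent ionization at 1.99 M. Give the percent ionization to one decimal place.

HOCN ⇌ OCN- + H+; let x = [H+] at equilibrium.
x ≈ √(Ka·C₀) = √(3.5 × 10^-4 × 1.99) = 2.64 × 10^-2 M
Fraction ionized = 2.64 × 10^-2 / 1.99 = 0.0133 → 1.3%

1.3%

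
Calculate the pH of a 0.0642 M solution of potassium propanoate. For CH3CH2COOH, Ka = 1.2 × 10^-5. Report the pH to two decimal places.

pH = 8.86

CH3CH2COO- is the conjugate base of the weak acid CH3CH2COOH.
Kb = Kw/Ka = 1.0×10^-14 / 1.2 × 10^-5 = 8.33 × 10^-10
From the ICE table, Kb = [OH-]²/(0.0642 − [OH-]) = 8.33 × 10^-10.
Since Kb ≪ C₀, [OH-] ≈ √(Kb·C₀) = 7.31 × 10^-6 M.
([OH-]/C₀ = 0.011% < 5%, so the approximation holds.)
pOH = −log(7.31 × 10^-6) = 5.14; pH = 14.00 − 5.14 = 8.86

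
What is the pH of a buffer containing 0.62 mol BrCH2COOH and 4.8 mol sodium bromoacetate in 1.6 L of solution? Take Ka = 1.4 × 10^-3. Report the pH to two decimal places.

pKa = −log(1.4 × 10^-3) = 2.854
Henderson–Hasselbalch: pH = pKa + log([BrCH2COO-]/[BrCH2COOH]) = 2.854 + log(4.8/0.62)
pH = 2.854 + (+0.889) = 3.74

pH = 3.74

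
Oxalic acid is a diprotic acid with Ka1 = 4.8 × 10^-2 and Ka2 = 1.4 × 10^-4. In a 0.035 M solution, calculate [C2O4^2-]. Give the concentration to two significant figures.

1.4 × 10^-4 M

First ionization gives [H+] ≈ [HC2O4-] = 2.35 × 10^-2 M.
Second step: Ka2 = [H+][C2O4^2-]/[HC2O4-] ≈ [C2O4^2-] (since [H+] ≈ [HC2O4-]).
So [C2O4^2-] ≈ Ka2.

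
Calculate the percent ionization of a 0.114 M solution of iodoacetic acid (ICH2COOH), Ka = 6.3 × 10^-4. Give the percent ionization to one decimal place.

ICH2COOH ⇌ ICH2COO- + H+; let x = [H+] at equilibrium.
Solve x² + 0.00063x − 7.18e-05 = 0 → x = 8.17 × 10^-3 M
% ionization = x/C₀ × 100% = 8.17 × 10^-3/0.114 × 100% = 7.2%

7.2%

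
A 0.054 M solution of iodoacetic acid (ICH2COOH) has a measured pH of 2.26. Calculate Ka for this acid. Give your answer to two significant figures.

[H+] = 10^(-2.26) = 5.50 × 10^-3 M
At equilibrium [HA] = 0.054 − 5.50 × 10^-3 = 4.85 × 10^-2 M
Ka = [H+][A-]/[HA] = (5.50 × 10^-3)² / 4.85 × 10^-2 = 6.2 × 10^-4

Ka = 6.2 × 10^-4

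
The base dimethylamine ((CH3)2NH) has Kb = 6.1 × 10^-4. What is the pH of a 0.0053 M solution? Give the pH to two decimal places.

pH = 11.18

(CH3)2NH + H2O ⇌ (CH3)2NH2+ + OH-
Kb = [OH-]²/(0.0053 − [OH-]) = 6.1 × 10^-4
The 5% rule fails; solving [OH-]² + Kb·[OH-] − Kb·C₀ = 0 exactly:
[OH-] = [−0.00061 + √(0.00061² + 1.29e-05)]/2 = 1.52 × 10^-3 M
pOH = 2.82, so pH = 14.00 − pOH = 11.18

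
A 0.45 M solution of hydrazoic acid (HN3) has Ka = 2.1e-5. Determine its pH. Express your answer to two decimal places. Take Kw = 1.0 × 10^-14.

HN3 ⇌ N3- + H+
Ka = [H+]²/(0.45 − [H+]) = 2.1 × 10^-5
Neglecting [H+] in the denominator: [H+] = √(2.1 × 10^-5 × 0.45) = 3.07 × 10^-3 M
([H+]/C₀ = 0.68% < 5%, so the approximation holds.)
pH = −log(3.07 × 10^-3) = 2.51

pH = 2.51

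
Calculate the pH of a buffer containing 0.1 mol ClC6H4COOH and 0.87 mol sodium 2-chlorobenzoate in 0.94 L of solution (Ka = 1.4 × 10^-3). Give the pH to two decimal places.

pKa = −log(1.4 × 10^-3) = 2.854
Henderson–Hasselbalch: pH = pKa + log([ClC6H4COO-]/[ClC6H4COOH]) = 2.854 + log(0.87/0.1)
pH = 2.854 + (+0.940) = 3.79

pH = 3.79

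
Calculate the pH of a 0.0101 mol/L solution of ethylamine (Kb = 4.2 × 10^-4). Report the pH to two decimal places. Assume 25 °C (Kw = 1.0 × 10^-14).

pH = 11.27

C2H5NH2 + H2O ⇌ C2H5NH3+ + OH-
Kb = x²/(0.0101 − x) = 4.2 × 10^-4
x is not negligible relative to C₀; solve x² + 0.00042·x − 4.24e-06 = 0.
x = (−Kb + √(Kb² + 4·Kb·C₀))/2 = 1.86 × 10^-3 M
pOH = −log(1.86 × 10^-3) = 2.73; pH = 14.00 − 2.73 = 11.27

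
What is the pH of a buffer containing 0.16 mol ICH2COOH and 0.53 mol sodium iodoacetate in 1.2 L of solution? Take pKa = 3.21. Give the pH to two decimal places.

pH = pKa + log([A⁻]/[HA]) = 3.21 + log(0.53/0.16)
pH = 3.21 + (+0.520) = 3.73

pH = 3.73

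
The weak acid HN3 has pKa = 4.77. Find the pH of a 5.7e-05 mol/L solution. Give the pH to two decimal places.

HN3 ⇌ N3- + H+
Ka = 10^(−4.77) = 1.70 × 10^-5
From the ICE table, Ka = [H+]²/(5.7e-05 − [H+]) = 1.70 × 10^-5.
Here C₀/Ka ≈ 3.35, so the small-[H+] approximation fails. Use the quadratic:
[H+] = [−1.7e-05 + √(1.7e-05² + 3.88e-09)]/2 = 2.38 × 10^-5 M
pH = −log[H+] = −log(2.38 × 10^-5) = 4.62

pH = 4.62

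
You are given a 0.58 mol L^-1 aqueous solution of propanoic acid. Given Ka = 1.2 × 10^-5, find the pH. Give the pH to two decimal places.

pH = 2.58

CH3CH2COOH ⇌ CH3CH2COO- + H+
From the ICE table, Ka = x²/(0.58 − x) = 1.2 × 10^-5.
Since Ka ≪ C₀, x ≈ √(Ka·C₀) = 2.64 × 10^-3 M.
Check: 0.45% ionized — well under 5%, approximation valid.
pH = −log(2.64 × 10^-3) = 2.58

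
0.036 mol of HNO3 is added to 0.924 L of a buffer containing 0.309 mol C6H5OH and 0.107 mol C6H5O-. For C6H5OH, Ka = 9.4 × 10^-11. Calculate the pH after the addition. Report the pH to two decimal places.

pH = 9.34

After neutralization: n(C6H5OH) = 0.345 mol, n(C6H5O-) = 0.071 mol.
pKa = −log(9.4 × 10^-11) = 10.027
Henderson–Hasselbalch with mole ratio 0.071/0.345: pH = 10.027 + (-0.687)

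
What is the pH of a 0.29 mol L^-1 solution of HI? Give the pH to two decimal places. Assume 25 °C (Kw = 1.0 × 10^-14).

pH = 0.54

HI is a strong acid and dissociates completely, so [H+] = 0.29 M.
pH = -log(0.29) = 0.54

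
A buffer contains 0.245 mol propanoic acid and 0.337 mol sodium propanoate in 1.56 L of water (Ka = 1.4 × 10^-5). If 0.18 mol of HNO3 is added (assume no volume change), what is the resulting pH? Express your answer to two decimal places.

Added H+ converts CH3CH2COO- to CH3CH2COOH: CH3CH2COOH → 0.425 mol, CH3CH2COO- → 0.157 mol.
pKa = −log(1.4 × 10^-5) = 4.854
pH = pKa + log([A⁻]/[HA]) = 4.854 + log(0.157/0.425) = 4.854 -0.432

pH = 4.42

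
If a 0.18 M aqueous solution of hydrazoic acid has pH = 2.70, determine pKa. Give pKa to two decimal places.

[H+] = 10^(-2.70) = 2.00 × 10^-3 M
At equilibrium [HA] = 0.18 − 2.00 × 10^-3 = 1.78 × 10^-1 M
Ka = [H+][A-]/[HA] = (2.00 × 10^-3)² / 1.78 × 10^-1 = 2.25 × 10^-5
pKa = -log(2.25 × 10^-5) = 4.65

pKa = 4.65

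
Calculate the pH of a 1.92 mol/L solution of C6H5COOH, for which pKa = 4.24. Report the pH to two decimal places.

C6H5COOH ⇌ C6H5COO- + H+
Ka = 10^(−4.24) = 5.75 × 10^-5
Let x = [H+] at equilibrium. Ka = x²/(1.92 − x).
Since Ka ≪ C₀, x ≈ √(Ka·C₀) = 1.05 × 10^-2 M.
Check: 0.55% ionized — well under 5%, approximation valid.
pH = −log(1.05 × 10^-2) = 1.98

pH = 1.98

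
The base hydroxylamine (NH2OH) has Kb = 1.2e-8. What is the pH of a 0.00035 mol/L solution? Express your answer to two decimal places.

pH = 8.31

NH2OH + H2O ⇌ NH3OH+ + OH-
Kb = [OH-]²/(0.00035 − [OH-]) = 1.2 × 10^-8
Neglecting [OH-] in the denominator: [OH-] = √(1.2 × 10^-8 × 0.00035) = 2.05 × 10^-6 M
pOH = 5.69, so pH = 14.00 − pOH = 8.31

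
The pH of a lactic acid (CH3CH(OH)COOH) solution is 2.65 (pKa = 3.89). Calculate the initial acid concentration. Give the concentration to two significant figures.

[H+] = 10^(-2.65) = 2.24 × 10^-3 M = x
Ka = 10^(−3.89) = 1.29 × 10^-4
Ka = x²/(C₀ − x) ⇒ C₀ = x + x²/Ka
C₀ = 2.24 × 10^-3 + (2.24 × 10^-3)²/(1.29 × 10^-4) = 4.11 × 10^-2 M

C₀ = 4.1 × 10^-2 M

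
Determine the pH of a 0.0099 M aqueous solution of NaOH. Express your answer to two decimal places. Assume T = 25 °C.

pH = 12.00

NaOH is a strong base; [OH-] = 0.0099 M.
pOH = -log(0.0099) = 2.00
pH = 14.00 - 2.00 = 12.00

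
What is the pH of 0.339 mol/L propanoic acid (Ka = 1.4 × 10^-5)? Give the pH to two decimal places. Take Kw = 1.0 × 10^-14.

pH = 2.66

CH3CH2COOH ⇌ CH3CH2COO- + H+
Let x = [H+] at equilibrium. Ka = x²/(0.339 − x).
Since Ka ≪ C₀, x ≈ √(Ka·C₀) = 2.18 × 10^-3 M.
(x/C₀ = 0.64% < 5%, so the approximation holds.)
pH = −log(2.18 × 10^-3) = 2.66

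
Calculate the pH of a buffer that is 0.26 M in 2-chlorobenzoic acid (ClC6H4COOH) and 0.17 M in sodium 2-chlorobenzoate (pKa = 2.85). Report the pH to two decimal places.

pH = pKa + log([A⁻]/[HA]) = 2.85 + log(0.17/0.26)
pH = 2.85 + (-0.185) = 2.67

pH = 2.67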